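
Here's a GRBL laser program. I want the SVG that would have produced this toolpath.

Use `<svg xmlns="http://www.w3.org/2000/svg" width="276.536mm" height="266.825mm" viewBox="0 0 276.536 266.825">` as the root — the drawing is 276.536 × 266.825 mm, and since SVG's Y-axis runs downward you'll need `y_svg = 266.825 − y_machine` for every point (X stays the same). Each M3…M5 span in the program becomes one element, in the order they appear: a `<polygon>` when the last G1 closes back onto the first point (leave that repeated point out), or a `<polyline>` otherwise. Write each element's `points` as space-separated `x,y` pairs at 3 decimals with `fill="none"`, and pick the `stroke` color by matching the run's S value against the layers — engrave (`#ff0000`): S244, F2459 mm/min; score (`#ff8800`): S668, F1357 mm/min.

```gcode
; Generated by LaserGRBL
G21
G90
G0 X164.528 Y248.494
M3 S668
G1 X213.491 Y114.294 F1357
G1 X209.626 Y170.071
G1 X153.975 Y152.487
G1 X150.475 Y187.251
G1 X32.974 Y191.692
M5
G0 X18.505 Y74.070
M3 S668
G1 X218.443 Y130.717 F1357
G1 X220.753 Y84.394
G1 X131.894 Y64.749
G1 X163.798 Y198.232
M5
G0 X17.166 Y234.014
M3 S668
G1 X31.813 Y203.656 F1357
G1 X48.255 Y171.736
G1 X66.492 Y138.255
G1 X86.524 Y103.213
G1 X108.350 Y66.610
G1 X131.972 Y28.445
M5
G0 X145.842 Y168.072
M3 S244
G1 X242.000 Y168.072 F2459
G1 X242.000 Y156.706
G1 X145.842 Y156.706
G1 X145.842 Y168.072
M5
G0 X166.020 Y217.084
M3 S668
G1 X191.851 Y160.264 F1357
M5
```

Machine Y-up, SVG Y-down with viewBox height 266.825, so y_svg = 266.825 − y_machine; X carries over.

Run 1: the run's S668 means `#ff8800` (score). The run is open, so emit a `<polyline>` with points (Y-flipped): 164.528,18.331 213.491,152.531 209.626,96.754 153.975,114.338 150.475,79.574 32.974,75.133.

Run 2: the run's S668 means `#ff8800` (score). The run is open, so emit a `<polyline>` with points (Y-flipped): 18.505,192.755 218.443,136.108 220.753,182.431 131.894,202.076 163.798,68.593.

Run 3: power S668 maps to stroke `#ff8800` (score). The run is open, so emit a `<polyline>` with points (Y-flipped): 17.166,32.811 31.813,63.169 48.255,95.089 66.492,128.570 86.524,163.612 108.350,200.215 131.972,238.380.

Run 4: S244 ⇒ engrave layer `#ff0000`. The run returns to its start, so emit a `<polygon>` with points (Y-flipped): 145.842,98.753 242.000,98.753 242.000,110.119 145.842,110.119.

Run 5: the run's S668 means `#ff8800` (score). The run is open, so emit a `<polyline>` with points (Y-flipped): 166.020,49.741 191.851,106.561.

<svg xmlns="http://www.w3.org/2000/svg" width="276.536mm" height="266.825mm" viewBox="0 0 276.536 266.825">
  <polyline points="164.528,18.331 213.491,152.531 209.626,96.754 153.975,114.338 150.475,79.574 32.974,75.133" fill="none" stroke="#ff8800"/>
  <polyline points="18.505,192.755 218.443,136.108 220.753,182.431 131.894,202.076 163.798,68.593" fill="none" stroke="#ff8800"/>
  <polyline points="17.166,32.811 31.813,63.169 48.255,95.089 66.492,128.570 86.524,163.612 108.350,200.215 131.972,238.380" fill="none" stroke="#ff8800"/>
  <polygon points="145.842,98.753 242.000,98.753 242.000,110.119 145.842,110.119" fill="none" stroke="#ff0000"/>
  <polyline points="166.020,49.741 191.851,106.561" fill="none" stroke="#ff8800"/>
</svg>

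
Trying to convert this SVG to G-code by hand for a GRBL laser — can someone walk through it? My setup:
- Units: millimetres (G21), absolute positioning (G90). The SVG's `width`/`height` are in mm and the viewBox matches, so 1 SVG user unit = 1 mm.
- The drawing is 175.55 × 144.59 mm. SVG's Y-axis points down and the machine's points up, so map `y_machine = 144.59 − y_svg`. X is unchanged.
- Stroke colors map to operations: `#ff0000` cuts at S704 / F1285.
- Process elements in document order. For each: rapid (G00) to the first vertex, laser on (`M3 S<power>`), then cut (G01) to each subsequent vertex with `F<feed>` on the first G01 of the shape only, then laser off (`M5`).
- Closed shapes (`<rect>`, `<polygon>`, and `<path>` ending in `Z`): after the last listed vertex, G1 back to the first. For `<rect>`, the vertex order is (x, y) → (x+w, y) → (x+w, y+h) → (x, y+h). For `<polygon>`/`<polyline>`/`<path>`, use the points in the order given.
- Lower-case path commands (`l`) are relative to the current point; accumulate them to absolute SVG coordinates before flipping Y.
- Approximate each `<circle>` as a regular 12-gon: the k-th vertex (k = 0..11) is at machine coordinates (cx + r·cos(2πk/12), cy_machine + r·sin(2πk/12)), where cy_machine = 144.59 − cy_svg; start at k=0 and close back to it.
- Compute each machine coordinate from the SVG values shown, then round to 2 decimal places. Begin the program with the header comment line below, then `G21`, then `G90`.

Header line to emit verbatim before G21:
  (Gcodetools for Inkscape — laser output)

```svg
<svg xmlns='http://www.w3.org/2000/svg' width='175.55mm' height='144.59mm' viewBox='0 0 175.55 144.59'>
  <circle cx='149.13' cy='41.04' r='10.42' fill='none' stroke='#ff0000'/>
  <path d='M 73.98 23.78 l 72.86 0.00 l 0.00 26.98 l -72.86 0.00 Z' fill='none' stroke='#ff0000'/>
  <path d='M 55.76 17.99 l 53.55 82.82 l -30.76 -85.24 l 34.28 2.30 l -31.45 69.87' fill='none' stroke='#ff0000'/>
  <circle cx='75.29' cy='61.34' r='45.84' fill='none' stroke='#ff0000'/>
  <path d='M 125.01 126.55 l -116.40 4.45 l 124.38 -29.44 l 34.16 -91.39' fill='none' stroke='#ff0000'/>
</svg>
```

(Gcodetools for Inkscape — laser output)
G21
G90
G00 X159.55 Y103.55
M3 S704
G01 X158.15 Y108.76 F1285
G01 X154.34 Y112.57
G01 X149.13 Y113.97
G01 X143.92 Y112.57
G01 X140.11 Y108.76
G01 X138.71 Y103.55
G01 X140.11 Y98.34
G01 X143.92 Y94.53
G01 X149.13 Y93.13
G01 X154.34 Y94.53
G01 X158.15 Y98.34
G01 X159.55 Y103.55
M5
G00 X73.98 Y120.81
M3 S704
G01 X146.84 Y120.81 F1285
G01 X146.84 Y93.83
G01 X73.98 Y93.83
G01 X73.98 Y120.81
M5
G00 X55.76 Y126.60
M3 S704
G01 X109.31 Y43.78 F1285
G01 X78.55 Y129.02
G01 X112.83 Y126.72
G01 X81.38 Y56.85
M5
G00 X121.13 Y83.25
M3 S704
G01 X114.99 Y106.17 F1285
G01 X98.21 Y122.95
G01 X75.29 Y129.09
G01 X52.37 Y122.95
G01 X35.59 Y106.17
G01 X29.45 Y83.25
G01 X35.59 Y60.33
G01 X52.37 Y43.55
G01 X75.29 Y37.41
G01 X98.21 Y43.55
G01 X114.99 Y60.33
G01 X121.13 Y83.25
M5
G00 X125.01 Y18.04
M3 S704
G01 X8.61 Y13.59 F1285
G01 X132.99 Y43.03
G01 X167.15 Y134.42
M5

viewBox `0 0 175.55 144.59` with mm width/height → 1 unit = 1 mm. Flip: y_m = 144.59 − y_svg.

**Shape 1** — `<circle>` circle, stroke `#ff0000` → cut (S704, F1285). Machine vertices: (159.55,103.55) → (158.15,108.76) → (154.34,112.57) → (149.13,113.97) → (143.92,112.57) → (140.11,108.76) → (138.71,103.55) → (140.11,98.34) → (143.92,94.53) → (149.13,93.13) → (154.34,94.53) → (158.15,98.34) → (159.55,103.55). Closed: final G1 returns to the first vertex.

**Shape 2** — `<path>` rectangle, stroke `#ff0000` → cut (S704, F1285). Machine vertices: (73.98,120.81) → (146.84,120.81) → (146.84,93.83) → (73.98,93.83) → (73.98,120.81). Closed: final G1 returns to the first vertex.

**Shape 3** — `<path>` open polyline, stroke `#ff0000` → cut (S704, F1285). Machine vertices: (55.76,126.60) → (109.31,43.78) → (78.55,129.02) → (112.83,126.72) → (81.38,56.85). Open path.

**Shape 4** — `<circle>` circle, stroke `#ff0000` → cut (S704, F1285). Machine vertices: (121.13,83.25) → (114.99,106.17) → (98.21,122.95) → (75.29,129.09) → (52.37,122.95) → (35.59,106.17) → (29.45,83.25) → (35.59,60.33) → (52.37,43.55) → (75.29,37.41) → (98.21,43.55) → (114.99,60.33) → (121.13,83.25). Closed: final G1 returns to the first vertex.

**Shape 5** — `<path>` open polyline, stroke `#ff0000` → cut (S704, F1285). Machine vertices: (125.01,18.04) → (8.61,13.59) → (132.99,43.03) → (167.15,134.42). Open path.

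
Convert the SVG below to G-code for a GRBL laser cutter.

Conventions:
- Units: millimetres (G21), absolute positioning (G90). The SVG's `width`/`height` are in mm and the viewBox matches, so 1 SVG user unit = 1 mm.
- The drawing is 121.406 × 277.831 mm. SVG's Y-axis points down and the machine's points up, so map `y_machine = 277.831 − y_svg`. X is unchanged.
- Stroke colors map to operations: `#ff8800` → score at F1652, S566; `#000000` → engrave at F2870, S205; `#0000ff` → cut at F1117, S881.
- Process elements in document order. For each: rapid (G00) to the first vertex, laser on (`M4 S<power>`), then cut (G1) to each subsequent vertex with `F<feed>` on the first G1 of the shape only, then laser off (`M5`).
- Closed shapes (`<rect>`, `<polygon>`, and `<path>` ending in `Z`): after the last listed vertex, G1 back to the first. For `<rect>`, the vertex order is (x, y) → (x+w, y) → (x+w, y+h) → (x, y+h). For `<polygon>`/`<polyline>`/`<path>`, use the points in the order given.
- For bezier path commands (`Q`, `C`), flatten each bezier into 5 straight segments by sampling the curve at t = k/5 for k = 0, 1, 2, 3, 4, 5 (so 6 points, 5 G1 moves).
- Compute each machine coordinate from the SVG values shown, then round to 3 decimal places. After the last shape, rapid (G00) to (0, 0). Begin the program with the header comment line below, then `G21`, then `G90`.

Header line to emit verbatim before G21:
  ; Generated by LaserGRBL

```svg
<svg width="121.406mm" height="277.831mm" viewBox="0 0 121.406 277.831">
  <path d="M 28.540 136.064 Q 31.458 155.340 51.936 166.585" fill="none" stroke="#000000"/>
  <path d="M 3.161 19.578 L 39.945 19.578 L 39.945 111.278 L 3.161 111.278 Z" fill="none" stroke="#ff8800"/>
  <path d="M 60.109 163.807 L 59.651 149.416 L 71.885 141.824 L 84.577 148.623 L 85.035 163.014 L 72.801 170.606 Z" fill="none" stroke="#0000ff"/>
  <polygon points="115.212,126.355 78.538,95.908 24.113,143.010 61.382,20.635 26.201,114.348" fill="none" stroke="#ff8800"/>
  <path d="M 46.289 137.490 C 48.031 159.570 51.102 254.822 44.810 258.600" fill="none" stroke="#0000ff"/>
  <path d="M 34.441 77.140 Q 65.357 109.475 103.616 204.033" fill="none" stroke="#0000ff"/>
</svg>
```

; Generated by LaserGRBL
G21
G90
G00 X28.540 Y141.767
M4 S205
G1 X30.410 Y134.378 F2870
G1 X33.684 Y127.631
G1 X38.363 Y121.527
G1 X44.447 Y116.065
G1 X51.936 Y111.246
M5
G00 X3.161 Y258.253
M4 S566
G1 X39.945 Y258.253 F1652
G1 X39.945 Y166.553
G1 X3.161 Y166.553
G1 X3.161 Y258.253
M5
G00 X60.109 Y114.024
M4 S881
G1 X59.651 Y128.415 F1117
G1 X71.885 Y136.007
G1 X84.577 Y129.208
G1 X85.035 Y114.817
G1 X72.801 Y107.225
G1 X60.109 Y114.024
M5
G00 X115.212 Y151.476
M4 S566
G1 X78.538 Y181.923 F1652
G1 X24.113 Y134.821
G1 X61.382 Y257.196
G1 X26.201 Y163.483
G1 X115.212 Y151.476
M5
G00 X46.289 Y140.341
M4 S881
G1 X47.408 Y119.630 F1117
G1 X48.333 Y89.260
G1 X48.550 Y57.135
G1 X47.547 Y31.158
G1 X44.810 Y19.231
M5
G00 X34.441 Y200.691
M4 S881
G1 X47.101 Y185.268 F1117
G1 X60.349 Y164.867
G1 X74.184 Y139.489
G1 X88.606 Y109.132
G1 X103.616 Y73.798
M5
G00 X0.000 Y0.000

viewBox `0 0 121.406 277.831` with mm width/height → 1 unit = 1 mm. Flip: y_m = 277.831 − y_svg.

**Shape 1** — `<path>` quadratic bezier, stroke `#000000` → engrave (S205, F2870). Control points (SVG): P0=(28.540,136.064), P1=(31.458,155.340), P2=(51.936,166.585); sampled at t=k/5. Machine vertices: (28.540,141.767) → (30.410,134.378) → (33.684,127.631) → (38.363,121.527) → (44.447,116.065) → (51.936,111.246). Open path.

**Shape 2** — `<path>` rectangle, stroke `#ff8800` → score (S566, F1652). Machine vertices: (3.161,258.253) → (39.945,258.253) → (39.945,166.553) → (3.161,166.553) → (3.161,258.253). Closed: final G1 returns to the first vertex.

**Shape 3** — `<path>` regular polygon, stroke `#0000ff` → cut (S881, F1117). Machine vertices: (60.109,114.024) → (59.651,128.415) → (71.885,136.007) → (84.577,129.208) → (85.035,114.817) → (72.801,107.225) → (60.109,114.024). Closed: final G1 returns to the first vertex.

**Shape 4** — `<polygon>` closed polygon, stroke `#ff8800` → score (S566, F1652). Machine vertices: (115.212,151.476) → (78.538,181.923) → (24.113,134.821) → (61.382,257.196) → (26.201,163.483) → (115.212,151.476). Closed: final G1 returns to the first vertex.

**Shape 5** — `<path>` cubic bezier, stroke `#0000ff` → cut (S881, F1117). Control points (SVG): P0=(46.289,137.490), P1=(48.031,159.570), P2=(51.102,254.822), P3=(44.810,258.600); sampled at t=k/5. Machine vertices: (46.289,140.341) → (47.408,119.630) → (48.333,89.260) → (48.550,57.135) → (47.547,31.158) → (44.810,19.231). Open path.

**Shape 6** — `<path>` quadratic bezier, stroke `#0000ff` → cut (S881, F1117). Control points (SVG): P0=(34.441,77.140), P1=(65.357,109.475), P2=(103.616,204.033); sampled at t=k/5. Machine vertices: (34.441,200.691) → (47.101,185.268) → (60.349,164.867) → (74.184,139.489) → (88.606,109.132) → (103.616,73.798). Open path.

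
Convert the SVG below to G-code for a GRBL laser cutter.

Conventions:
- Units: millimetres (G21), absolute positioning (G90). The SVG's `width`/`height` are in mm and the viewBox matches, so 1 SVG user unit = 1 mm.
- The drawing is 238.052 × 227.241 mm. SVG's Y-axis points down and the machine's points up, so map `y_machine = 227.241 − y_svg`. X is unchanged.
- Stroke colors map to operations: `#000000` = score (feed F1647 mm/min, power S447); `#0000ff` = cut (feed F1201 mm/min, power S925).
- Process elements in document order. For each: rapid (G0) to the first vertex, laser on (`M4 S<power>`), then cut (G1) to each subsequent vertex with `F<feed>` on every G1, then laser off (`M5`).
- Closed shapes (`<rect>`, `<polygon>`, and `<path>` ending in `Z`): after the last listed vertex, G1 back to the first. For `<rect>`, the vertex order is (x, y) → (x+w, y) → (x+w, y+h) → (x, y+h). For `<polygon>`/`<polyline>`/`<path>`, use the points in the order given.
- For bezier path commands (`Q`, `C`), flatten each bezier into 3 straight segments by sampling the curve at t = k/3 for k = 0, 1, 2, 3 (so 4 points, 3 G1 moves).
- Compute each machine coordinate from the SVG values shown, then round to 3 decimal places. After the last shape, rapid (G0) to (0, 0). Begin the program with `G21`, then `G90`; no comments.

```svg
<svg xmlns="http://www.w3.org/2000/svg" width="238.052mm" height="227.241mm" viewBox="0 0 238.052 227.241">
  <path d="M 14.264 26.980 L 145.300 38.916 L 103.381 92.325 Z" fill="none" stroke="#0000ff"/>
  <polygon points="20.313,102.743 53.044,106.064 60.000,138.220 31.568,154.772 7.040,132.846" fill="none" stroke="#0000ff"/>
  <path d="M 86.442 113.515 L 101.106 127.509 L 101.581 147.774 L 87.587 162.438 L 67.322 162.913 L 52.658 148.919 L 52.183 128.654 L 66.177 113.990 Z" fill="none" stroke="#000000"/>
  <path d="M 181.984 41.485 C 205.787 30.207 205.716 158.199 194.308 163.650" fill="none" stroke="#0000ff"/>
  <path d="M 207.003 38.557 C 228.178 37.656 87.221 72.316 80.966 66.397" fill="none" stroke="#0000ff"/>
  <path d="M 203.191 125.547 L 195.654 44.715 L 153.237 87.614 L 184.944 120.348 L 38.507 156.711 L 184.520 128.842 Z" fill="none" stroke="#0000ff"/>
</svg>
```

G21
G90
G0 X14.264 Y200.261
M4 S925
G1 X145.300 Y188.325 F1201
G1 X103.381 Y134.916 F1201
G1 X14.264 Y200.261 F1201
M5
G0 X20.313 Y124.498
M4 S925
G1 X53.044 Y121.177 F1201
G1 X60.000 Y89.021 F1201
G1 X31.568 Y72.469 F1201
G1 X7.040 Y94.395 F1201
G1 X20.313 Y124.498 F1201
M5
G0 X86.442 Y113.726
M4 S447
G1 X101.106 Y99.732 F1647
G1 X101.581 Y79.467 F1647
G1 X87.587 Y64.803 F1647
G1 X67.322 Y64.328 F1647
G1 X52.658 Y78.322 F1647
G1 X52.183 Y98.587 F1647
G1 X66.177 Y113.251 F1647
G1 X86.442 Y113.726 F1647
M5
G0 X181.984 Y185.756
M4 S925
G1 X198.293 Y160.307 F1201
G1 X201.473 Y100.192 F1201
G1 X194.308 Y63.591 F1201
M5
G0 X207.003 Y188.684
M4 S925
G1 X185.128 Y180.551 F1201
G1 X121.128 Y165.631 F1201
G1 X80.966 Y160.844 F1201
M5
G0 X203.191 Y101.694
M4 S925
G1 X195.654 Y182.526 F1201
G1 X153.237 Y139.627 F1201
G1 X184.944 Y106.893 F1201
G1 X38.507 Y70.530 F1201
G1 X184.520 Y98.399 F1201
G1 X203.191 Y101.694 F1201
M5
G0 X0.000 Y0.000

viewBox `0 0 238.052 227.241` with mm width/height → 1 unit = 1 mm. Flip: y_m = 227.241 − y_svg.

**Shape 1** — `<path>` closed polygon, stroke `#0000ff` → cut (S925, F1201). Machine vertices: (14.264,200.261) → (145.300,188.325) → (103.381,134.916) → (14.264,200.261). Closed: final G1 returns to the first vertex.

**Shape 2** — `<polygon>` regular polygon, stroke `#0000ff` → cut (S925, F1201). Machine vertices: (20.313,124.498) → (53.044,121.177) → (60.000,89.021) → (31.568,72.469) → (7.040,94.395) → (20.313,124.498). Closed: final G1 returns to the first vertex.

**Shape 3** — `<path>` regular polygon, stroke `#000000` → score (S447, F1647). Machine vertices: (86.442,113.726) → (101.106,99.732) → (101.581,79.467) → (87.587,64.803) → (67.322,64.328) → (52.658,78.322) → (52.183,98.587) → (66.177,113.251) → (86.442,113.726). Closed: final G1 returns to the first vertex.

**Shape 4** — `<path>` cubic bezier, stroke `#0000ff` → cut (S925, F1201). Control points (SVG): P0=(181.984,41.485), P1=(205.787,30.207), P2=(205.716,158.199), P3=(194.308,163.650); sampled at t=k/3. Machine vertices: (181.984,185.756) → (198.293,160.307) → (201.473,100.192) → (194.308,63.591). Open path.

**Shape 5** — `<path>` cubic bezier, stroke `#0000ff` → cut (S925, F1201). Control points (SVG): P0=(207.003,38.557), P1=(228.178,37.656), P2=(87.221,72.316), P3=(80.966,66.397); sampled at t=k/3. Machine vertices: (207.003,188.684) → (185.128,180.551) → (121.128,165.631) → (80.966,160.844). Open path.

**Shape 6** — `<path>` closed polygon, stroke `#0000ff` → cut (S925, F1201). Machine vertices: (203.191,101.694) → (195.654,182.526) → (153.237,139.627) → (184.944,106.893) → (38.507,70.530) → (184.520,98.399) → (203.191,101.694). Closed: final G1 returns to the first vertex.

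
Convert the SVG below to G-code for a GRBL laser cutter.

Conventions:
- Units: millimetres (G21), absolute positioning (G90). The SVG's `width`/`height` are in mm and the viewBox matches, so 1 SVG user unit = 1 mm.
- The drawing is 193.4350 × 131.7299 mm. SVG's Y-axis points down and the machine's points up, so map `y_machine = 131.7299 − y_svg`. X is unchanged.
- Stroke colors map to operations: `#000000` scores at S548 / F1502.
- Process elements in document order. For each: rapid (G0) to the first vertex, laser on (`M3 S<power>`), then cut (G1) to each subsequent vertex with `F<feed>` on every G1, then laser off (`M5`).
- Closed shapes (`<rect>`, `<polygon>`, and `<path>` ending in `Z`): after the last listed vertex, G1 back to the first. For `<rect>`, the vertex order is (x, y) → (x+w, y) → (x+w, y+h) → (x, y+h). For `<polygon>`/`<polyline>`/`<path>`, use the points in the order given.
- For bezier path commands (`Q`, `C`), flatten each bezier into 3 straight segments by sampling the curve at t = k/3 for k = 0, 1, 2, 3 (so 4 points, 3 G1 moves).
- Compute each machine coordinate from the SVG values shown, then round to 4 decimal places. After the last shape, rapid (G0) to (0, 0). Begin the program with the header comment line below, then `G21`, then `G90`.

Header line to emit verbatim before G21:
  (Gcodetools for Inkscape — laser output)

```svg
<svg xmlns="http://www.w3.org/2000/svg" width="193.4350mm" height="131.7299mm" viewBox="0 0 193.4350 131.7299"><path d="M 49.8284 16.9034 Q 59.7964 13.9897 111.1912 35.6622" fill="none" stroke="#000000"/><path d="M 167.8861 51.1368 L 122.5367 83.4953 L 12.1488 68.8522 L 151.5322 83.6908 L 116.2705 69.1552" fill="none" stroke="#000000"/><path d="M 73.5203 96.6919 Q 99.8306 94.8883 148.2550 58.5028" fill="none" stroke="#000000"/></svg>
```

1 u = 1 mm; y_m = 131.7299 − y.

[1] `<path>` quadratic bezier, #000000→score S548 F1502: (49.8284,114.8265) → (61.0767,114.0372) → (81.5310,107.7842) → (111.1912,96.0677)

[2] `<path>` open polyline, #000000→score S548 F1502: (167.8861,80.5931) → (122.5367,48.2346) → (12.1488,62.8777) → (151.5322,48.0391) → (116.2705,62.5747)

[3] `<path>` quadratic bezier, #000000→score S548 F1502: (73.5203,35.0380) → (93.5176,40.0828) → (118.4292,52.8125) → (148.2550,73.2271)

(Gcodetools for Inkscape — laser output)
G21
G90
G0 X49.8284 Y114.8265
M3 S548
G1 X61.0767 Y114.0372 F1502
G1 X81.5310 Y107.7842 F1502
G1 X111.1912 Y96.0677 F1502
M5
G0 X167.8861 Y80.5931
M3 S548
G1 X122.5367 Y48.2346 F1502
G1 X12.1488 Y62.8777 F1502
G1 X151.5322 Y48.0391 F1502
G1 X116.2705 Y62.5747 F1502
M5
G0 X73.5203 Y35.0380
M3 S548
G1 X93.5176 Y40.0828 F1502
G1 X118.4292 Y52.8125 F1502
G1 X148.2550 Y73.2271 F1502
M5
G0 X0.0000 Y0.0000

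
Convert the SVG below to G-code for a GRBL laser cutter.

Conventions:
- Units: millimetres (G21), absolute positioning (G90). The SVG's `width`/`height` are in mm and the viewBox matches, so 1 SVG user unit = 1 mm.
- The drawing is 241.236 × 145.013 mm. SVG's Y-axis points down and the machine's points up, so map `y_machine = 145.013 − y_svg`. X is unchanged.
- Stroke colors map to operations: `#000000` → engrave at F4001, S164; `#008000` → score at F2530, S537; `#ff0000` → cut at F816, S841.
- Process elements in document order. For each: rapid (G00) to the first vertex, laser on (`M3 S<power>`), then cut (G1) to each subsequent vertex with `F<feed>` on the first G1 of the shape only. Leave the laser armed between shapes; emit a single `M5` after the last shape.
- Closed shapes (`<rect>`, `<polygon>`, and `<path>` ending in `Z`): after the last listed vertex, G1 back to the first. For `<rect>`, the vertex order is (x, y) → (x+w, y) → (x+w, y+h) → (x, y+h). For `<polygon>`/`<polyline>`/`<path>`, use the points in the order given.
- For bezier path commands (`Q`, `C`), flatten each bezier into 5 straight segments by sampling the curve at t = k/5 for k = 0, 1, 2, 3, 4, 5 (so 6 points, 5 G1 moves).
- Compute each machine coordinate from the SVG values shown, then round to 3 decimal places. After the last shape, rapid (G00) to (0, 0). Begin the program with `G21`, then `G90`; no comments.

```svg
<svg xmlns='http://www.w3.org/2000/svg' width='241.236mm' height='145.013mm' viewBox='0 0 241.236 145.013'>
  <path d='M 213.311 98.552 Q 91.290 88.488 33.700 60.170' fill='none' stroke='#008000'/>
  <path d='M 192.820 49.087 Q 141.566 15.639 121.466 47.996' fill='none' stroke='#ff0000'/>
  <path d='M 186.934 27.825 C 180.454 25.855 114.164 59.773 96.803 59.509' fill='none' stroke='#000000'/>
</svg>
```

G21
G90
G00 X213.311 Y46.461
M3 S537
G1 X167.080 Y51.217 F2530
G1 X126.003 Y57.433
G1 X90.081 Y65.109
G1 X59.313 Y74.246
G1 X33.700 Y84.843
G00 X192.820 Y95.926
M3 S841
G1 X173.565 Y106.673 F816
G1 X156.801 Y112.156
G1 X142.531 Y112.374
G1 X130.752 Y107.328
G1 X121.466 Y97.017
G00 X186.934 Y117.188
M3 S164
G1 X176.739 Y114.624 F4001
G1 X157.408 Y106.810
G1 X134.163 Y97.110
G1 X112.221 Y88.887
G1 X96.803 Y85.504
M5
G00 X0.000 Y0.000

Since the viewBox matches the mm dimensions, user units are millimetres directly. The only transform is the Y-flip y_m = 145.013 − y_svg.

Shape 1 is a quadratic bezier drawn with `<path>`. Its stroke #008000 means score at S537, F2530. After flipping Y the toolpath is (213.311,46.461) → (167.080,51.217) → (126.003,57.433) → (90.081,65.109) → (59.313,74.246) → (33.700,84.843).

Shape 2 is a quadratic bezier drawn with `<path>`. Its stroke #ff0000 means cut at S841, F816. After flipping Y the toolpath is (192.820,95.926) → (173.565,106.673) → (156.801,112.156) → (142.531,112.374) → (130.752,107.328) → (121.466,97.017).

Shape 3 is a cubic bezier drawn with `<path>`. Its stroke #000000 means engrave at S164, F4001. After flipping Y the toolpath is (186.934,117.188) → (176.739,114.624) → (157.408,106.810) → (134.163,97.110) → (112.221,88.887) → (96.803,85.504).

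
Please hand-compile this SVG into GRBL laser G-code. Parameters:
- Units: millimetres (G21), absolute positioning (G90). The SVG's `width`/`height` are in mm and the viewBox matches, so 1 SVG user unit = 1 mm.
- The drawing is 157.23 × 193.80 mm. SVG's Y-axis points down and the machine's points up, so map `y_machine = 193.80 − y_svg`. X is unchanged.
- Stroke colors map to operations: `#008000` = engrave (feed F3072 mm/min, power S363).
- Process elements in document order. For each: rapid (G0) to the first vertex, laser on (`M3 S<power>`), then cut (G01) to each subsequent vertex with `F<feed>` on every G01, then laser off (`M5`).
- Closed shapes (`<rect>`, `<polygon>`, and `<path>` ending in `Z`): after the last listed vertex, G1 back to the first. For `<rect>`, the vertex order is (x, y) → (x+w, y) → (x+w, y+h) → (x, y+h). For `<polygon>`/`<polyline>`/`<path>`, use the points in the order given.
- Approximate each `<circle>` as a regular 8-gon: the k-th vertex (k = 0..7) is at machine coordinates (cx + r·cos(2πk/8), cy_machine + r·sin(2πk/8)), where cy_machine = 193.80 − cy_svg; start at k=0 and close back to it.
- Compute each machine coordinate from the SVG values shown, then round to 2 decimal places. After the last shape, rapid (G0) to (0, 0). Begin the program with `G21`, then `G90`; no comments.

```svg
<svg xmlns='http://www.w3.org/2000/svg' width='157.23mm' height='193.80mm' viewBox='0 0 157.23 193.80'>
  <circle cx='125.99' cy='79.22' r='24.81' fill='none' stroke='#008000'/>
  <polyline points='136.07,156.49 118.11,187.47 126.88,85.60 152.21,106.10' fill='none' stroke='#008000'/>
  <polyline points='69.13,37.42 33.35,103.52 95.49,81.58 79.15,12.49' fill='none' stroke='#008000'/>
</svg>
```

1 u = 1 mm; y_m = 193.80 − y.

[1] `<circle>` circle, #008000→engrave S363 F3072: (150.80,114.58) → (143.53,132.12) → (125.99,139.39) → (108.45,132.12) → (101.18,114.58) → (108.45,97.04) → (125.99,89.77) → (143.53,97.04) → (150.80,114.58) (closed)

[2] `<polyline>` open polyline, #008000→engrave S363 F3072: (136.07,37.31) → (118.11,6.33) → (126.88,108.20) → (152.21,87.70)

[3] `<polyline>` open polyline, #008000→engrave S363 F3072: (69.13,156.38) → (33.35,90.28) → (95.49,112.22) → (79.15,181.31)

G21
G90
G0 X150.80 Y114.58
M3 S363
G01 X143.53 Y132.12 F3072
G01 X125.99 Y139.39 F3072
G01 X108.45 Y132.12 F3072
G01 X101.18 Y114.58 F3072
G01 X108.45 Y97.04 F3072
G01 X125.99 Y89.77 F3072
G01 X143.53 Y97.04 F3072
G01 X150.80 Y114.58 F3072
M5
G0 X136.07 Y37.31
M3 S363
G01 X118.11 Y6.33 F3072
G01 X126.88 Y108.20 F3072
G01 X152.21 Y87.70 F3072
M5
G0 X69.13 Y156.38
M3 S363
G01 X33.35 Y90.28 F3072
G01 X95.49 Y112.22 F3072
G01 X79.15 Y181.31 F3072
M5
G0 X0.00 Y0.00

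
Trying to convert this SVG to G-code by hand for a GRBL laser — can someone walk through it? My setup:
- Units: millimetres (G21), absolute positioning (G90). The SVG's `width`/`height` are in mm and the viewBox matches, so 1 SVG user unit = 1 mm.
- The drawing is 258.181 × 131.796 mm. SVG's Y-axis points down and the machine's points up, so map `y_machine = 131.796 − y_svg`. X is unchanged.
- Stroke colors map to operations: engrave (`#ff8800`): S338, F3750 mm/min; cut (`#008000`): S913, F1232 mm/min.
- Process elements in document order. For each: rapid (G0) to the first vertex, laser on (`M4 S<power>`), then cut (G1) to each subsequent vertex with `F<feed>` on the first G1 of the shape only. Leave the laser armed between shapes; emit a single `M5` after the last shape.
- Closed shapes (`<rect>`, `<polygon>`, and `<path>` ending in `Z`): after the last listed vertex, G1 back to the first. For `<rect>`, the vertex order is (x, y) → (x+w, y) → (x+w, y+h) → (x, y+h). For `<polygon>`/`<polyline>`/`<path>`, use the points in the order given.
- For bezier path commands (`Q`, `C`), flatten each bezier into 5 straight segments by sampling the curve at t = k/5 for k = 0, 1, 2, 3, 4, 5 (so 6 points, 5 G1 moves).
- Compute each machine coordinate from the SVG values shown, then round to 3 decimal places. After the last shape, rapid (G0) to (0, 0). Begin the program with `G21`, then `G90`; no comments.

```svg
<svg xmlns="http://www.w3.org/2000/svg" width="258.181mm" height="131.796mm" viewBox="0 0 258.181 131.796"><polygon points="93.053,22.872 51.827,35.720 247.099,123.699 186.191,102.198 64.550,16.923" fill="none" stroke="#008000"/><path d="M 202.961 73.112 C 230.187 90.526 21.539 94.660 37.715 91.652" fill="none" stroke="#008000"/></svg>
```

G21
G90
G0 X93.053 Y108.924
M4 S913
G1 X51.827 Y96.076 F1232
G1 X247.099 Y8.097
G1 X186.191 Y29.598
G1 X64.550 Y114.873
G1 X93.053 Y108.924
G0 X202.961 Y58.684
M4 S913
G1 X194.677 Y49.780 F1232
G1 X151.897 Y43.769
G1 X96.735 Y40.355
G1 X51.303 Y39.245
G1 X37.715 Y40.144
M5
G0 X0.000 Y0.000

Since the viewBox matches the mm dimensions, user units are millimetres directly. The only transform is the Y-flip y_m = 131.796 − y_svg.

Shape 1 is a closed polygon drawn with `<polygon>`. Its stroke #008000 means cut at S913, F1232. After flipping Y the toolpath is (93.053,108.924) → (51.827,96.076) → (247.099,8.097) → (186.191,29.598) → (64.550,114.873) → (93.053,108.924), returning to the start.

Shape 2 is a cubic bezier drawn with `<path>`. Its stroke #008000 means cut at S913, F1232. After flipping Y the toolpath is (202.961,58.684) → (194.677,49.780) → (151.897,43.769) → (96.735,40.355) → (51.303,39.245) → (37.715,40.144).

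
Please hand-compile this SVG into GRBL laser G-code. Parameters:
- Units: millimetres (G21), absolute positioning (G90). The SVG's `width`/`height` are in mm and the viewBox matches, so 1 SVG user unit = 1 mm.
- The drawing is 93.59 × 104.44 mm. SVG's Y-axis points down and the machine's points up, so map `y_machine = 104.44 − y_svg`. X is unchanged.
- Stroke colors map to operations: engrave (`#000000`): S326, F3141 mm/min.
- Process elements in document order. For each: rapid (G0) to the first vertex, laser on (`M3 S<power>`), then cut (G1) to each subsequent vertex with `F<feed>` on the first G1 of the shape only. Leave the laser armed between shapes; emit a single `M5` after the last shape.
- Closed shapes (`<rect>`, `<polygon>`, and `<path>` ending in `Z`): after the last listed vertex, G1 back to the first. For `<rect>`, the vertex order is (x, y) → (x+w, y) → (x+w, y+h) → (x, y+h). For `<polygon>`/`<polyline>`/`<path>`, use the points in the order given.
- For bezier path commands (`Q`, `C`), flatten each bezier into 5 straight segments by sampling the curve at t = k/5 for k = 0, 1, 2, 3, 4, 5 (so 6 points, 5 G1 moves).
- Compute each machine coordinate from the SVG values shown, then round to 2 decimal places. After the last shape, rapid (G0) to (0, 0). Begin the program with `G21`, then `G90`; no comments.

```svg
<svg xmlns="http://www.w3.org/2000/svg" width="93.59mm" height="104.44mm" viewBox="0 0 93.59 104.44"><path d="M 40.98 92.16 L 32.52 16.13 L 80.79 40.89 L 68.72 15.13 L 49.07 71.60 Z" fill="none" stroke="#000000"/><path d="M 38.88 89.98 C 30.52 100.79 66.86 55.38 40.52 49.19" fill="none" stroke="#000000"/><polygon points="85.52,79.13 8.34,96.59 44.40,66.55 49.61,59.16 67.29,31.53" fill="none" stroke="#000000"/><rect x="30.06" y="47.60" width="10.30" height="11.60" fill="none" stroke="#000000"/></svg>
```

Since the viewBox matches the mm dimensions, user units are millimetres directly. The only transform is the Y-flip y_m = 104.44 − y_svg.

Shape 1 is a closed polygon drawn with `<path>`. Its stroke #000000 means engrave at S326, F3141. After flipping Y the toolpath is (40.98,12.28) → (32.52,88.31) → (80.79,63.55) → (68.72,89.31) → (49.07,32.84) → (40.98,12.28), returning to the start.

Shape 2 is a cubic bezier drawn with `<path>`. Its stroke #000000 means engrave at S326, F3141. After flipping Y the toolpath is (38.88,14.46) → (38.37,13.96) → (43.43,22.37) → (48.91,35.10) → (49.66,47.59) → (40.52,55.25).

Shape 3 is a closed polygon drawn with `<polygon>`. Its stroke #000000 means engrave at S326, F3141. After flipping Y the toolpath is (85.52,25.31) → (8.34,7.85) → (44.40,37.89) → (49.61,45.28) → (67.29,72.91) → (85.52,25.31), returning to the start.

Shape 4 is a rectangle drawn with `<rect>`. Its stroke #000000 means engrave at S326, F3141. After flipping Y the toolpath is (30.06,56.84) → (40.36,56.84) → (40.36,45.24) → (30.06,45.24) → (30.06,56.84), returning to the start.

G21
G90
G0 X40.98 Y12.28
M3 S326
G1 X32.52 Y88.31 F3141
G1 X80.79 Y63.55
G1 X68.72 Y89.31
G1 X49.07 Y32.84
G1 X40.98 Y12.28
G0 X38.88 Y14.46
M3 S326
G1 X38.37 Y13.96 F3141
G1 X43.43 Y22.37
G1 X48.91 Y35.10
G1 X49.66 Y47.59
G1 X40.52 Y55.25
G0 X85.52 Y25.31
M3 S326
G1 X8.34 Y7.85 F3141
G1 X44.40 Y37.89
G1 X49.61 Y45.28
G1 X67.29 Y72.91
G1 X85.52 Y25.31
G0 X30.06 Y56.84
M3 S326
G1 X40.36 Y56.84 F3141
G1 X40.36 Y45.24
G1 X30.06 Y45.24
G1 X30.06 Y56.84
M5
G0 X0.00 Y0.00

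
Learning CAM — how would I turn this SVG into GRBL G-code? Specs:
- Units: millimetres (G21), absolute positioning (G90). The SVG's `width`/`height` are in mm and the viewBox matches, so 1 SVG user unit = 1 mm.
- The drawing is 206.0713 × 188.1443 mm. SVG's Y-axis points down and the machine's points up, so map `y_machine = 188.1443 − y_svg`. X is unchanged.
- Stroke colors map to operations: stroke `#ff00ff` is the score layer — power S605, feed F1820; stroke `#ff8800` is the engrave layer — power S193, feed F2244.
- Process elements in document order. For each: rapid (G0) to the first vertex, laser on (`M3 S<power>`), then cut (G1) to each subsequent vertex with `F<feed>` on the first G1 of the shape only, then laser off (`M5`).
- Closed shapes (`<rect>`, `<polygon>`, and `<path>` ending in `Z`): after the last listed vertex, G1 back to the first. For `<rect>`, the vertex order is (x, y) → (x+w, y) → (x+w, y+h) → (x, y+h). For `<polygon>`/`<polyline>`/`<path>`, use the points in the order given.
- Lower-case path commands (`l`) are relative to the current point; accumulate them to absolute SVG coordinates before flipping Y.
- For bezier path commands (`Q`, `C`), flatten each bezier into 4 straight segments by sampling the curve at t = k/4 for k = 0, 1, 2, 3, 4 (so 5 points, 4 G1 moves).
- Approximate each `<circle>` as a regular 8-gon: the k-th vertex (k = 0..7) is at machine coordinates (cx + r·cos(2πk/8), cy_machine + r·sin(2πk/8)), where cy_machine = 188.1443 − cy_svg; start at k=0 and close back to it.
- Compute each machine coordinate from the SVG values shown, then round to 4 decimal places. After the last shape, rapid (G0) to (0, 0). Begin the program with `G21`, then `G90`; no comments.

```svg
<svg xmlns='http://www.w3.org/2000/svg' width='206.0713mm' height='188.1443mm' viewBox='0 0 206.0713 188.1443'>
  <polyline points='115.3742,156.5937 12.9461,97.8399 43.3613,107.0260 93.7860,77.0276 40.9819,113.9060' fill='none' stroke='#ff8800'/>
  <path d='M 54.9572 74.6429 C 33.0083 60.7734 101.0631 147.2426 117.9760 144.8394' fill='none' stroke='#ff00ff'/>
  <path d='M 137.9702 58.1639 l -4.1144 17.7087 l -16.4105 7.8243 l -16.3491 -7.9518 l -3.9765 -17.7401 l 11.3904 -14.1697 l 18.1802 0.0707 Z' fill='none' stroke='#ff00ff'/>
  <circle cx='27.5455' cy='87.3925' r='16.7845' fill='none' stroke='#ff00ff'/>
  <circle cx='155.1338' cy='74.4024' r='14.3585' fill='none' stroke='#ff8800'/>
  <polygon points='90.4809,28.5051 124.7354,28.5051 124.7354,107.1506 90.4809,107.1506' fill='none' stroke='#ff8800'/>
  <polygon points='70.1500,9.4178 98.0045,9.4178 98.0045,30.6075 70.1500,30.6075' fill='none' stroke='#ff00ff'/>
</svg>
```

1 u = 1 mm; y_m = 188.1443 − y.

[1] `<polyline>` open polyline, #ff8800→engrave S193 F2244: (115.3742,31.5506) → (12.9461,90.3044) → (43.3613,81.1183) → (93.7860,111.1167) → (40.9819,74.2383)

[2] `<path>` cubic bezier, #ff00ff→score S605 F1820: (54.9572,113.5014) → (53.1658,108.0464) → (71.8934,82.7030) → (97.9076,55.2097) → (117.9760,43.3049)

[3] `<path>` regular polygon, #ff00ff→score S605 F1820: (137.9702,129.9804) → (133.8558,112.2717) → (117.4453,104.4474) → (101.0962,112.3992) → (97.1197,130.1393) → (108.5101,144.3090) → (126.6903,144.2383) → (137.9702,129.9804) (closed)

[4] `<circle>` circle, #ff00ff→score S605 F1820: (44.3300,100.7518) → (39.4139,112.6202) → (27.5455,117.5363) → (15.6771,112.6202) → (10.7610,100.7518) → (15.6771,88.8834) → (27.5455,83.9673) → (39.4139,88.8834) → (44.3300,100.7518) (closed)

[5] `<circle>` circle, #ff8800→engrave S193 F2244: (169.4923,113.7419) → (165.2868,123.8949) → (155.1338,128.1004) → (144.9808,123.8949) → (140.7753,113.7419) → (144.9808,103.5889) → (155.1338,99.3834) → (165.2868,103.5889) → (169.4923,113.7419) (closed)

[6] `<polygon>` rectangle, #ff8800→engrave S193 F2244: (90.4809,159.6392) → (124.7354,159.6392) → (124.7354,80.9937) → (90.4809,80.9937) → (90.4809,159.6392) (closed)

[7] `<polygon>` rectangle, #ff00ff→score S605 F1820: (70.1500,178.7265) → (98.0045,178.7265) → (98.0045,157.5368) → (70.1500,157.5368) → (70.1500,178.7265) (closed)

G21
G90
G0 X115.3742 Y31.5506
M3 S193
G1 X12.9461 Y90.3044 F2244
G1 X43.3613 Y81.1183
G1 X93.7860 Y111.1167
G1 X40.9819 Y74.2383
M5
G0 X54.9572 Y113.5014
M3 S605
G1 X53.1658 Y108.0464 F1820
G1 X71.8934 Y82.7030
G1 X97.9076 Y55.2097
G1 X117.9760 Y43.3049
M5
G0 X137.9702 Y129.9804
M3 S605
G1 X133.8558 Y112.2717 F1820
G1 X117.4453 Y104.4474
G1 X101.0962 Y112.3992
G1 X97.1197 Y130.1393
G1 X108.5101 Y144.3090
G1 X126.6903 Y144.2383
G1 X137.9702 Y129.9804
M5
G0 X44.3300 Y100.7518
M3 S605
G1 X39.4139 Y112.6202 F1820
G1 X27.5455 Y117.5363
G1 X15.6771 Y112.6202
G1 X10.7610 Y100.7518
G1 X15.6771 Y88.8834
G1 X27.5455 Y83.9673
G1 X39.4139 Y88.8834
G1 X44.3300 Y100.7518
M5
G0 X169.4923 Y113.7419
M3 S193
G1 X165.2868 Y123.8949 F2244
G1 X155.1338 Y128.1004
G1 X144.9808 Y123.8949
G1 X140.7753 Y113.7419
G1 X144.9808 Y103.5889
G1 X155.1338 Y99.3834
G1 X165.2868 Y103.5889
G1 X169.4923 Y113.7419
M5
G0 X90.4809 Y159.6392
M3 S193
G1 X124.7354 Y159.6392 F2244
G1 X124.7354 Y80.9937
G1 X90.4809 Y80.9937
G1 X90.4809 Y159.6392
M5
G0 X70.1500 Y178.7265
M3 S605
G1 X98.0045 Y178.7265 F1820
G1 X98.0045 Y157.5368
G1 X70.1500 Y157.5368
G1 X70.1500 Y178.7265
M5
G0 X0.0000 Y0.0000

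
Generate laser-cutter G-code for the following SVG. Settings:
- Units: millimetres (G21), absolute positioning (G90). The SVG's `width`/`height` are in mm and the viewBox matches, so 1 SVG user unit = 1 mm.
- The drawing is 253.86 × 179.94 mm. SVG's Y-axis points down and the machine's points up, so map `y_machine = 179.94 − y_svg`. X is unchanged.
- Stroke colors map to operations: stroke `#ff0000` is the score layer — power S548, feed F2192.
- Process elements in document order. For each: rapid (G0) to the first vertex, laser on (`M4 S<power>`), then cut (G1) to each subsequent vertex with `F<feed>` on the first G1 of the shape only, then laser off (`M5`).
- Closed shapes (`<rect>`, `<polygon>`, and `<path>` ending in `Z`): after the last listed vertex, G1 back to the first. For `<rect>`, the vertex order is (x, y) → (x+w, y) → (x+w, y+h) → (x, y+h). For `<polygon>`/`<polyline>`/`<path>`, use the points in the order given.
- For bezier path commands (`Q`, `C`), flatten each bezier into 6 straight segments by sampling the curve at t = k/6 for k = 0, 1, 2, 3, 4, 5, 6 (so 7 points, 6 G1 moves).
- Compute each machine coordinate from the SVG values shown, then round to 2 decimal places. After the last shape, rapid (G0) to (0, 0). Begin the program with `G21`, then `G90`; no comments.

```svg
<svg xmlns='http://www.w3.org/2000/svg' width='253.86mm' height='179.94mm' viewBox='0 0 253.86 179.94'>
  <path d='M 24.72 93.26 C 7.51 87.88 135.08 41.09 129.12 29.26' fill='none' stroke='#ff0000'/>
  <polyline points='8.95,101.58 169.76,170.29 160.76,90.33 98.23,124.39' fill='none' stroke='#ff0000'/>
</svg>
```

Since the viewBox matches the mm dimensions, user units are millimetres directly. The only transform is the Y-flip y_m = 179.94 − y_svg.

Shape 1 is a cubic bezier drawn with `<path>`. Its stroke #ff0000 means score at S548, F2192. After flipping Y the toolpath is (24.72,86.68) → (26.89,92.47) → (45.46,103.03) → (72.70,116.26) → (100.88,130.03) → (122.26,142.21) → (129.12,150.68).

Shape 2 is a open polyline drawn with `<polyline>`. Its stroke #ff0000 means score at S548, F2192. After flipping Y the toolpath is (8.95,78.36) → (169.76,9.65) → (160.76,89.61) → (98.23,55.55).

G21
G90
G0 X24.72 Y86.68
M4 S548
G1 X26.89 Y92.47 F2192
G1 X45.46 Y103.03
G1 X72.70 Y116.26
G1 X100.88 Y130.03
G1 X122.26 Y142.21
G1 X129.12 Y150.68
M5
G0 X8.95 Y78.36
M4 S548
G1 X169.76 Y9.65 F2192
G1 X160.76 Y89.61
G1 X98.23 Y55.55
M5
G0 X0.00 Y0.00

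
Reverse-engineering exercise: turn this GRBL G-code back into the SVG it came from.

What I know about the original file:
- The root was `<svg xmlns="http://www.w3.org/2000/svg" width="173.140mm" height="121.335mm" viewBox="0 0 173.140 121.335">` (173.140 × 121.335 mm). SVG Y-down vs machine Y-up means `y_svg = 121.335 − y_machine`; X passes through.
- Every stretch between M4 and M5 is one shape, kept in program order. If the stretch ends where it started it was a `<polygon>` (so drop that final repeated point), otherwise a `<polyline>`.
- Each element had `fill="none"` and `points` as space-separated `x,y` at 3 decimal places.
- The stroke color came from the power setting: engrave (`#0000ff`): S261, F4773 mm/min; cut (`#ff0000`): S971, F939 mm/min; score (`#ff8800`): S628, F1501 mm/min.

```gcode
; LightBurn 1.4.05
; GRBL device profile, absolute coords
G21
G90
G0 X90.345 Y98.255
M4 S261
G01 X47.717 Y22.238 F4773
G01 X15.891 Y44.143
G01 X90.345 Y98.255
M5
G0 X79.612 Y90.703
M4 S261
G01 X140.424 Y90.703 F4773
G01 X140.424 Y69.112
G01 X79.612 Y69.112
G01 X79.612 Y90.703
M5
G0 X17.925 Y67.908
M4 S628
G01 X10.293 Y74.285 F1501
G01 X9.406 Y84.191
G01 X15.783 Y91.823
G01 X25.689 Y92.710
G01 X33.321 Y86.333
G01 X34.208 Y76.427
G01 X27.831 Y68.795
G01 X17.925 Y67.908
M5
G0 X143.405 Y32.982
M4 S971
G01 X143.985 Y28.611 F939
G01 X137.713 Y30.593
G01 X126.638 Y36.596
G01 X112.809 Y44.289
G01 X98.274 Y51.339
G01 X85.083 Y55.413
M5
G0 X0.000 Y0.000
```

<svg xmlns="http://www.w3.org/2000/svg" width="173.140mm" height="121.335mm" viewBox="0 0 173.140 121.335">
  <polygon points="90.345,23.080 47.717,99.097 15.891,77.192" fill="none" stroke="#0000ff"/>
  <polygon points="79.612,30.632 140.424,30.632 140.424,52.223 79.612,52.223" fill="none" stroke="#0000ff"/>
  <polygon points="17.925,53.427 10.293,47.050 9.406,37.144 15.783,29.512 25.689,28.625 33.321,35.002 34.208,44.908 27.831,52.540" fill="none" stroke="#ff8800"/>
  <polyline points="143.405,88.353 143.985,92.724 137.713,90.742 126.638,84.739 112.809,77.046 98.274,69.996 85.083,65.922" fill="none" stroke="#ff0000"/>
</svg>

Each laser-on run becomes one SVG element. Flip Y back into SVG space with y_svg = 121.335 − y_machine.

Run 1: power S261 maps to stroke `#0000ff` (engrave). The run returns to its start, so emit a `<polygon>` with points (Y-flipped): 90.345,23.080 47.717,99.097 15.891,77.192.

Run 2: the run's S261 means `#0000ff` (engrave). The run returns to its start, so emit a `<polygon>` with points (Y-flipped): 79.612,30.632 140.424,30.632 140.424,52.223 79.612,52.223.

Run 3: S628 ⇒ score layer `#ff8800`. The run returns to its start, so emit a `<polygon>` with points (Y-flipped): 17.925,53.427 10.293,47.050 9.406,37.144 15.783,29.512 25.689,28.625 33.321,35.002 34.208,44.908 27.831,52.540.

Run 4: S971 ⇒ cut layer `#ff0000`. The run is open, so emit a `<polyline>` with points (Y-flipped): 143.405,88.353 143.985,92.724 137.713,90.742 126.638,84.739 112.809,77.046 98.274,69.996 85.083,65.922.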